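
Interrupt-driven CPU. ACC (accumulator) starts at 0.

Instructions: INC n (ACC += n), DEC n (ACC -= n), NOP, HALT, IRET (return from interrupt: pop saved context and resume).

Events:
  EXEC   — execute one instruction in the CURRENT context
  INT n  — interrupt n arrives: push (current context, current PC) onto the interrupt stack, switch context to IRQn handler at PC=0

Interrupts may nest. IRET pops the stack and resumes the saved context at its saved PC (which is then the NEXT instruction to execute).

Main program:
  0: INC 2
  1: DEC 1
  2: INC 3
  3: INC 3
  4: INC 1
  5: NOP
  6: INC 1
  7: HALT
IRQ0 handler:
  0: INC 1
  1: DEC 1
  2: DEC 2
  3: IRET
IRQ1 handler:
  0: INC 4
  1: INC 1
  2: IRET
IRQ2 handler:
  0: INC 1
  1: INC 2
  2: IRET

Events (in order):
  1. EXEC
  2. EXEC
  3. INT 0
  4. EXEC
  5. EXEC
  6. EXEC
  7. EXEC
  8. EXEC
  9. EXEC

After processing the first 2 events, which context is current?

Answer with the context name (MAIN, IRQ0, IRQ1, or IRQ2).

Answer: MAIN

Derivation:
Event 1 (EXEC): [MAIN] PC=0: INC 2 -> ACC=2
Event 2 (EXEC): [MAIN] PC=1: DEC 1 -> ACC=1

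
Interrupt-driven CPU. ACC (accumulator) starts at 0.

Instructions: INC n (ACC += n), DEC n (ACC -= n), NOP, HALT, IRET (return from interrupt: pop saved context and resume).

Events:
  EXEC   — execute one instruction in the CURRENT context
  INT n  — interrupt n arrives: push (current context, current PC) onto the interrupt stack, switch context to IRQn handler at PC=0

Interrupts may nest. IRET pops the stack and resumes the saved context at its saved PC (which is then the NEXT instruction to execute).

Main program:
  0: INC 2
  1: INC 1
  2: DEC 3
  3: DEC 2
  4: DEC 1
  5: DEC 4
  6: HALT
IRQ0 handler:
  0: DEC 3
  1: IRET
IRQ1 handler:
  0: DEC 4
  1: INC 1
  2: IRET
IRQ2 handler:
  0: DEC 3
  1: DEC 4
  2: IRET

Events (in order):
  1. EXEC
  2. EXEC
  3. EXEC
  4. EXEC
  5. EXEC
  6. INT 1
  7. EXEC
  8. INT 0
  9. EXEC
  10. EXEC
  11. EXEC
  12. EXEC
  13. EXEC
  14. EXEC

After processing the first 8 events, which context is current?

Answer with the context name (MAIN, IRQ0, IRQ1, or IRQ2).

Answer: IRQ0

Derivation:
Event 1 (EXEC): [MAIN] PC=0: INC 2 -> ACC=2
Event 2 (EXEC): [MAIN] PC=1: INC 1 -> ACC=3
Event 3 (EXEC): [MAIN] PC=2: DEC 3 -> ACC=0
Event 4 (EXEC): [MAIN] PC=3: DEC 2 -> ACC=-2
Event 5 (EXEC): [MAIN] PC=4: DEC 1 -> ACC=-3
Event 6 (INT 1): INT 1 arrives: push (MAIN, PC=5), enter IRQ1 at PC=0 (depth now 1)
Event 7 (EXEC): [IRQ1] PC=0: DEC 4 -> ACC=-7
Event 8 (INT 0): INT 0 arrives: push (IRQ1, PC=1), enter IRQ0 at PC=0 (depth now 2)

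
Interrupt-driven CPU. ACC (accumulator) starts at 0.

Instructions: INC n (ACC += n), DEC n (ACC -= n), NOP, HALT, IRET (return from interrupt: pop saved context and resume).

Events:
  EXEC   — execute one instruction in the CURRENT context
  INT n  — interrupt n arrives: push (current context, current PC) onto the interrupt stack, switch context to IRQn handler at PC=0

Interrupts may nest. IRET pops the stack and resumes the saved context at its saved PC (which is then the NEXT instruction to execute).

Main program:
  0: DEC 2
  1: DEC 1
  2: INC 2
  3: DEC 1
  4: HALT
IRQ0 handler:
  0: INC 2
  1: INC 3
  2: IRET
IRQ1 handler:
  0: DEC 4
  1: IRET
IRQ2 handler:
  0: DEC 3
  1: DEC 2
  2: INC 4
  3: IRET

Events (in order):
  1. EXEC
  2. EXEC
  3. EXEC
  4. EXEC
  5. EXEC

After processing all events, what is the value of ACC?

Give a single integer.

Answer: -2

Derivation:
Event 1 (EXEC): [MAIN] PC=0: DEC 2 -> ACC=-2
Event 2 (EXEC): [MAIN] PC=1: DEC 1 -> ACC=-3
Event 3 (EXEC): [MAIN] PC=2: INC 2 -> ACC=-1
Event 4 (EXEC): [MAIN] PC=3: DEC 1 -> ACC=-2
Event 5 (EXEC): [MAIN] PC=4: HALT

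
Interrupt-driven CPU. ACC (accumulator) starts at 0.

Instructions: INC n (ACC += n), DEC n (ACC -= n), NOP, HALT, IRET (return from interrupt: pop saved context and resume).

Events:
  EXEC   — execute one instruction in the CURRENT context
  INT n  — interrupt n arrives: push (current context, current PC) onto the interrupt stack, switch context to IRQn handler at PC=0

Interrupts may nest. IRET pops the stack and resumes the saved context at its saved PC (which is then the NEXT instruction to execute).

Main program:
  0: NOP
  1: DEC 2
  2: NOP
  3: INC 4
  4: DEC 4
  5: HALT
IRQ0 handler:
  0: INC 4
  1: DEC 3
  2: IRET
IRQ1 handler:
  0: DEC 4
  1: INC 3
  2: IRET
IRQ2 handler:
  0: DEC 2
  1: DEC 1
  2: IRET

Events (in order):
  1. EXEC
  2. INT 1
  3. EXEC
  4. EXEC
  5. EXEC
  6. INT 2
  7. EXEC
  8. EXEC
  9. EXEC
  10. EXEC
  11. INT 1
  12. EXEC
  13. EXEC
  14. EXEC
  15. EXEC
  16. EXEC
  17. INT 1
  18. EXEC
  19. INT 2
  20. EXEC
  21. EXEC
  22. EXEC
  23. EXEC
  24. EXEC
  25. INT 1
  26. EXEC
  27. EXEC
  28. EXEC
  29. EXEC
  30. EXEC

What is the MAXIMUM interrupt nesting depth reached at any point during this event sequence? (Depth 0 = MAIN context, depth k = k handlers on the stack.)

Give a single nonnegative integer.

Answer: 2

Derivation:
Event 1 (EXEC): [MAIN] PC=0: NOP [depth=0]
Event 2 (INT 1): INT 1 arrives: push (MAIN, PC=1), enter IRQ1 at PC=0 (depth now 1) [depth=1]
Event 3 (EXEC): [IRQ1] PC=0: DEC 4 -> ACC=-4 [depth=1]
Event 4 (EXEC): [IRQ1] PC=1: INC 3 -> ACC=-1 [depth=1]
Event 5 (EXEC): [IRQ1] PC=2: IRET -> resume MAIN at PC=1 (depth now 0) [depth=0]
Event 6 (INT 2): INT 2 arrives: push (MAIN, PC=1), enter IRQ2 at PC=0 (depth now 1) [depth=1]
Event 7 (EXEC): [IRQ2] PC=0: DEC 2 -> ACC=-3 [depth=1]
Event 8 (EXEC): [IRQ2] PC=1: DEC 1 -> ACC=-4 [depth=1]
Event 9 (EXEC): [IRQ2] PC=2: IRET -> resume MAIN at PC=1 (depth now 0) [depth=0]
Event 10 (EXEC): [MAIN] PC=1: DEC 2 -> ACC=-6 [depth=0]
Event 11 (INT 1): INT 1 arrives: push (MAIN, PC=2), enter IRQ1 at PC=0 (depth now 1) [depth=1]
Event 12 (EXEC): [IRQ1] PC=0: DEC 4 -> ACC=-10 [depth=1]
Event 13 (EXEC): [IRQ1] PC=1: INC 3 -> ACC=-7 [depth=1]
Event 14 (EXEC): [IRQ1] PC=2: IRET -> resume MAIN at PC=2 (depth now 0) [depth=0]
Event 15 (EXEC): [MAIN] PC=2: NOP [depth=0]
Event 16 (EXEC): [MAIN] PC=3: INC 4 -> ACC=-3 [depth=0]
Event 17 (INT 1): INT 1 arrives: push (MAIN, PC=4), enter IRQ1 at PC=0 (depth now 1) [depth=1]
Event 18 (EXEC): [IRQ1] PC=0: DEC 4 -> ACC=-7 [depth=1]
Event 19 (INT 2): INT 2 arrives: push (IRQ1, PC=1), enter IRQ2 at PC=0 (depth now 2) [depth=2]
Event 20 (EXEC): [IRQ2] PC=0: DEC 2 -> ACC=-9 [depth=2]
Event 21 (EXEC): [IRQ2] PC=1: DEC 1 -> ACC=-10 [depth=2]
Event 22 (EXEC): [IRQ2] PC=2: IRET -> resume IRQ1 at PC=1 (depth now 1) [depth=1]
Event 23 (EXEC): [IRQ1] PC=1: INC 3 -> ACC=-7 [depth=1]
Event 24 (EXEC): [IRQ1] PC=2: IRET -> resume MAIN at PC=4 (depth now 0) [depth=0]
Event 25 (INT 1): INT 1 arrives: push (MAIN, PC=4), enter IRQ1 at PC=0 (depth now 1) [depth=1]
Event 26 (EXEC): [IRQ1] PC=0: DEC 4 -> ACC=-11 [depth=1]
Event 27 (EXEC): [IRQ1] PC=1: INC 3 -> ACC=-8 [depth=1]
Event 28 (EXEC): [IRQ1] PC=2: IRET -> resume MAIN at PC=4 (depth now 0) [depth=0]
Event 29 (EXEC): [MAIN] PC=4: DEC 4 -> ACC=-12 [depth=0]
Event 30 (EXEC): [MAIN] PC=5: HALT [depth=0]
Max depth observed: 2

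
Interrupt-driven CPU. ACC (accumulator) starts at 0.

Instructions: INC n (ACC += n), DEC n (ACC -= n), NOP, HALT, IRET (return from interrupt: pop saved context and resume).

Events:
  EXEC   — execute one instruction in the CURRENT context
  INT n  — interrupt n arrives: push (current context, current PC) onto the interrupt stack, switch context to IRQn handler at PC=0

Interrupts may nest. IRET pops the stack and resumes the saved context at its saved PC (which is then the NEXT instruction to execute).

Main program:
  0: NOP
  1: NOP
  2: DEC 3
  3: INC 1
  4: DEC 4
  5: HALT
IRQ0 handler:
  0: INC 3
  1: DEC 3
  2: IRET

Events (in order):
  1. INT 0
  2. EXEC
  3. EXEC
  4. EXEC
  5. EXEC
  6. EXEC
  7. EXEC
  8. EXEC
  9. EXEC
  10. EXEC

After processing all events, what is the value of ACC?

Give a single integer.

Event 1 (INT 0): INT 0 arrives: push (MAIN, PC=0), enter IRQ0 at PC=0 (depth now 1)
Event 2 (EXEC): [IRQ0] PC=0: INC 3 -> ACC=3
Event 3 (EXEC): [IRQ0] PC=1: DEC 3 -> ACC=0
Event 4 (EXEC): [IRQ0] PC=2: IRET -> resume MAIN at PC=0 (depth now 0)
Event 5 (EXEC): [MAIN] PC=0: NOP
Event 6 (EXEC): [MAIN] PC=1: NOP
Event 7 (EXEC): [MAIN] PC=2: DEC 3 -> ACC=-3
Event 8 (EXEC): [MAIN] PC=3: INC 1 -> ACC=-2
Event 9 (EXEC): [MAIN] PC=4: DEC 4 -> ACC=-6
Event 10 (EXEC): [MAIN] PC=5: HALT

Answer: -6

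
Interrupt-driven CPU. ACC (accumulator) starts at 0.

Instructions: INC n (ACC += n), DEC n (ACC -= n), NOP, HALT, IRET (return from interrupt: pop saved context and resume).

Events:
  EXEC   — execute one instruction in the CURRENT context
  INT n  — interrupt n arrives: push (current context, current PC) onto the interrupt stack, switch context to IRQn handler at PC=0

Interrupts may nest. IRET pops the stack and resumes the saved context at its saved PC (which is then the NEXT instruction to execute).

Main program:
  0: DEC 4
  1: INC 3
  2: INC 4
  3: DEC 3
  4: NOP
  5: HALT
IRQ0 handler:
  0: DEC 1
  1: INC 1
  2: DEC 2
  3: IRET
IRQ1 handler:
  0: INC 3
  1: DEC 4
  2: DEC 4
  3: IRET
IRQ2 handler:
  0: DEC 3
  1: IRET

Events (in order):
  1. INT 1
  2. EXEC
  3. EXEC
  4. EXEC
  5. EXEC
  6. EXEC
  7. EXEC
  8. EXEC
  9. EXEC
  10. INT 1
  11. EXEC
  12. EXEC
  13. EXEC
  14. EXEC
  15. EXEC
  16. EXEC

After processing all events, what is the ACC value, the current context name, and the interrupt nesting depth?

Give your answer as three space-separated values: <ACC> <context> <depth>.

Answer: -10 MAIN 0

Derivation:
Event 1 (INT 1): INT 1 arrives: push (MAIN, PC=0), enter IRQ1 at PC=0 (depth now 1)
Event 2 (EXEC): [IRQ1] PC=0: INC 3 -> ACC=3
Event 3 (EXEC): [IRQ1] PC=1: DEC 4 -> ACC=-1
Event 4 (EXEC): [IRQ1] PC=2: DEC 4 -> ACC=-5
Event 5 (EXEC): [IRQ1] PC=3: IRET -> resume MAIN at PC=0 (depth now 0)
Event 6 (EXEC): [MAIN] PC=0: DEC 4 -> ACC=-9
Event 7 (EXEC): [MAIN] PC=1: INC 3 -> ACC=-6
Event 8 (EXEC): [MAIN] PC=2: INC 4 -> ACC=-2
Event 9 (EXEC): [MAIN] PC=3: DEC 3 -> ACC=-5
Event 10 (INT 1): INT 1 arrives: push (MAIN, PC=4), enter IRQ1 at PC=0 (depth now 1)
Event 11 (EXEC): [IRQ1] PC=0: INC 3 -> ACC=-2
Event 12 (EXEC): [IRQ1] PC=1: DEC 4 -> ACC=-6
Event 13 (EXEC): [IRQ1] PC=2: DEC 4 -> ACC=-10
Event 14 (EXEC): [IRQ1] PC=3: IRET -> resume MAIN at PC=4 (depth now 0)
Event 15 (EXEC): [MAIN] PC=4: NOP
Event 16 (EXEC): [MAIN] PC=5: HALT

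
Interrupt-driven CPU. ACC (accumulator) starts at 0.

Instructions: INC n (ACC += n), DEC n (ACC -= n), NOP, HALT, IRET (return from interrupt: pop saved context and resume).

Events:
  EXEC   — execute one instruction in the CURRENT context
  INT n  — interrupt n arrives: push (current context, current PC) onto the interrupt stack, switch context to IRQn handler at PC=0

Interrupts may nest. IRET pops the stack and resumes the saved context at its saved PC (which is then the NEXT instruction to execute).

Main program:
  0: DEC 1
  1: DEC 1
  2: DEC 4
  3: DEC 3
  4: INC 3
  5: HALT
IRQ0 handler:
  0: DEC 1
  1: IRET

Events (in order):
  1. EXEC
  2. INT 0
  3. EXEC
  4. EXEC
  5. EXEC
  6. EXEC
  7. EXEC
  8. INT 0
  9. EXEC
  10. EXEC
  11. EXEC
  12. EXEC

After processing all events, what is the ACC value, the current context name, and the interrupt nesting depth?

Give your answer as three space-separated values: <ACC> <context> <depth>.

Answer: -8 MAIN 0

Derivation:
Event 1 (EXEC): [MAIN] PC=0: DEC 1 -> ACC=-1
Event 2 (INT 0): INT 0 arrives: push (MAIN, PC=1), enter IRQ0 at PC=0 (depth now 1)
Event 3 (EXEC): [IRQ0] PC=0: DEC 1 -> ACC=-2
Event 4 (EXEC): [IRQ0] PC=1: IRET -> resume MAIN at PC=1 (depth now 0)
Event 5 (EXEC): [MAIN] PC=1: DEC 1 -> ACC=-3
Event 6 (EXEC): [MAIN] PC=2: DEC 4 -> ACC=-7
Event 7 (EXEC): [MAIN] PC=3: DEC 3 -> ACC=-10
Event 8 (INT 0): INT 0 arrives: push (MAIN, PC=4), enter IRQ0 at PC=0 (depth now 1)
Event 9 (EXEC): [IRQ0] PC=0: DEC 1 -> ACC=-11
Event 10 (EXEC): [IRQ0] PC=1: IRET -> resume MAIN at PC=4 (depth now 0)
Event 11 (EXEC): [MAIN] PC=4: INC 3 -> ACC=-8
Event 12 (EXEC): [MAIN] PC=5: HALT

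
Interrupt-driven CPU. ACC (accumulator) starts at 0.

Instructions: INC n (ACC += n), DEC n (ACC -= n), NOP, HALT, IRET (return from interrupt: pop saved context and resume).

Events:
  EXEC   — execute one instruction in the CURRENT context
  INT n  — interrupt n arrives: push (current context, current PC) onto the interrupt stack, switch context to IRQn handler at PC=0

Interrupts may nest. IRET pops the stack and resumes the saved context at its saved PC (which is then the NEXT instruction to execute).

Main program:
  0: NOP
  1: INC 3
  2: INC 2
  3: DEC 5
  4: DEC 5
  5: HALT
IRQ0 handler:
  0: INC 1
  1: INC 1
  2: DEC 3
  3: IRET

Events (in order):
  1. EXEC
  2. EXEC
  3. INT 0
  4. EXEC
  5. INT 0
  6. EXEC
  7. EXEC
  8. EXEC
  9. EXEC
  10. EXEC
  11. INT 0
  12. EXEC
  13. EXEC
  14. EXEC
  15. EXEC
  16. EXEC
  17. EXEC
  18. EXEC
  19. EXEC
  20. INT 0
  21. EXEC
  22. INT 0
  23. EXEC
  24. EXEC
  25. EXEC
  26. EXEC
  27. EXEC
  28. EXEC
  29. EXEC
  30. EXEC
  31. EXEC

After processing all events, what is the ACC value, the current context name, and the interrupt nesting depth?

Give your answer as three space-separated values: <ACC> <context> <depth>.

Answer: -10 MAIN 0

Derivation:
Event 1 (EXEC): [MAIN] PC=0: NOP
Event 2 (EXEC): [MAIN] PC=1: INC 3 -> ACC=3
Event 3 (INT 0): INT 0 arrives: push (MAIN, PC=2), enter IRQ0 at PC=0 (depth now 1)
Event 4 (EXEC): [IRQ0] PC=0: INC 1 -> ACC=4
Event 5 (INT 0): INT 0 arrives: push (IRQ0, PC=1), enter IRQ0 at PC=0 (depth now 2)
Event 6 (EXEC): [IRQ0] PC=0: INC 1 -> ACC=5
Event 7 (EXEC): [IRQ0] PC=1: INC 1 -> ACC=6
Event 8 (EXEC): [IRQ0] PC=2: DEC 3 -> ACC=3
Event 9 (EXEC): [IRQ0] PC=3: IRET -> resume IRQ0 at PC=1 (depth now 1)
Event 10 (EXEC): [IRQ0] PC=1: INC 1 -> ACC=4
Event 11 (INT 0): INT 0 arrives: push (IRQ0, PC=2), enter IRQ0 at PC=0 (depth now 2)
Event 12 (EXEC): [IRQ0] PC=0: INC 1 -> ACC=5
Event 13 (EXEC): [IRQ0] PC=1: INC 1 -> ACC=6
Event 14 (EXEC): [IRQ0] PC=2: DEC 3 -> ACC=3
Event 15 (EXEC): [IRQ0] PC=3: IRET -> resume IRQ0 at PC=2 (depth now 1)
Event 16 (EXEC): [IRQ0] PC=2: DEC 3 -> ACC=0
Event 17 (EXEC): [IRQ0] PC=3: IRET -> resume MAIN at PC=2 (depth now 0)
Event 18 (EXEC): [MAIN] PC=2: INC 2 -> ACC=2
Event 19 (EXEC): [MAIN] PC=3: DEC 5 -> ACC=-3
Event 20 (INT 0): INT 0 arrives: push (MAIN, PC=4), enter IRQ0 at PC=0 (depth now 1)
Event 21 (EXEC): [IRQ0] PC=0: INC 1 -> ACC=-2
Event 22 (INT 0): INT 0 arrives: push (IRQ0, PC=1), enter IRQ0 at PC=0 (depth now 2)
Event 23 (EXEC): [IRQ0] PC=0: INC 1 -> ACC=-1
Event 24 (EXEC): [IRQ0] PC=1: INC 1 -> ACC=0
Event 25 (EXEC): [IRQ0] PC=2: DEC 3 -> ACC=-3
Event 26 (EXEC): [IRQ0] PC=3: IRET -> resume IRQ0 at PC=1 (depth now 1)
Event 27 (EXEC): [IRQ0] PC=1: INC 1 -> ACC=-2
Event 28 (EXEC): [IRQ0] PC=2: DEC 3 -> ACC=-5
Event 29 (EXEC): [IRQ0] PC=3: IRET -> resume MAIN at PC=4 (depth now 0)
Event 30 (EXEC): [MAIN] PC=4: DEC 5 -> ACC=-10
Event 31 (EXEC): [MAIN] PC=5: HALT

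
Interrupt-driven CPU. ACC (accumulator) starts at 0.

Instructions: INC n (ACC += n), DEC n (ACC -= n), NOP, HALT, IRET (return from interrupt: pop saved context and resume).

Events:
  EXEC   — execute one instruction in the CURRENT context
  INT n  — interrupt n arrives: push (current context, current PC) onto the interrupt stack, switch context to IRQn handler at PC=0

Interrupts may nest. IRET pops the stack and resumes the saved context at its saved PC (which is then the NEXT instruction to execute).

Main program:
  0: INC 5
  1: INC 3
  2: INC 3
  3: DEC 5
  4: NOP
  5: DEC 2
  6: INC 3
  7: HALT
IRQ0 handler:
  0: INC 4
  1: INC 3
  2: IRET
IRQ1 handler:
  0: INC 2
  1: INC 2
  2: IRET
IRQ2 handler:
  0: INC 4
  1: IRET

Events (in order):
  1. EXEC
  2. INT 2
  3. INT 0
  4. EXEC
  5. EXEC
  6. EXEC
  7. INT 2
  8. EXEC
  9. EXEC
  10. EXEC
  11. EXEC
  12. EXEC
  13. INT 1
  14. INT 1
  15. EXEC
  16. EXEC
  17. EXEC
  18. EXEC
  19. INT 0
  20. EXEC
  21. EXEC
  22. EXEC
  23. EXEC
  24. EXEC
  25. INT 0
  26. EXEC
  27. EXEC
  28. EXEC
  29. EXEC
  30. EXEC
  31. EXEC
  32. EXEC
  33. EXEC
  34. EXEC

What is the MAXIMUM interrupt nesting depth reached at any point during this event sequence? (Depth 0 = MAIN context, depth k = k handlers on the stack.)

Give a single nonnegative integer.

Answer: 2

Derivation:
Event 1 (EXEC): [MAIN] PC=0: INC 5 -> ACC=5 [depth=0]
Event 2 (INT 2): INT 2 arrives: push (MAIN, PC=1), enter IRQ2 at PC=0 (depth now 1) [depth=1]
Event 3 (INT 0): INT 0 arrives: push (IRQ2, PC=0), enter IRQ0 at PC=0 (depth now 2) [depth=2]
Event 4 (EXEC): [IRQ0] PC=0: INC 4 -> ACC=9 [depth=2]
Event 5 (EXEC): [IRQ0] PC=1: INC 3 -> ACC=12 [depth=2]
Event 6 (EXEC): [IRQ0] PC=2: IRET -> resume IRQ2 at PC=0 (depth now 1) [depth=1]
Event 7 (INT 2): INT 2 arrives: push (IRQ2, PC=0), enter IRQ2 at PC=0 (depth now 2) [depth=2]
Event 8 (EXEC): [IRQ2] PC=0: INC 4 -> ACC=16 [depth=2]
Event 9 (EXEC): [IRQ2] PC=1: IRET -> resume IRQ2 at PC=0 (depth now 1) [depth=1]
Event 10 (EXEC): [IRQ2] PC=0: INC 4 -> ACC=20 [depth=1]
Event 11 (EXEC): [IRQ2] PC=1: IRET -> resume MAIN at PC=1 (depth now 0) [depth=0]
Event 12 (EXEC): [MAIN] PC=1: INC 3 -> ACC=23 [depth=0]
Event 13 (INT 1): INT 1 arrives: push (MAIN, PC=2), enter IRQ1 at PC=0 (depth now 1) [depth=1]
Event 14 (INT 1): INT 1 arrives: push (IRQ1, PC=0), enter IRQ1 at PC=0 (depth now 2) [depth=2]
Event 15 (EXEC): [IRQ1] PC=0: INC 2 -> ACC=25 [depth=2]
Event 16 (EXEC): [IRQ1] PC=1: INC 2 -> ACC=27 [depth=2]
Event 17 (EXEC): [IRQ1] PC=2: IRET -> resume IRQ1 at PC=0 (depth now 1) [depth=1]
Event 18 (EXEC): [IRQ1] PC=0: INC 2 -> ACC=29 [depth=1]
Event 19 (INT 0): INT 0 arrives: push (IRQ1, PC=1), enter IRQ0 at PC=0 (depth now 2) [depth=2]
Event 20 (EXEC): [IRQ0] PC=0: INC 4 -> ACC=33 [depth=2]
Event 21 (EXEC): [IRQ0] PC=1: INC 3 -> ACC=36 [depth=2]
Event 22 (EXEC): [IRQ0] PC=2: IRET -> resume IRQ1 at PC=1 (depth now 1) [depth=1]
Event 23 (EXEC): [IRQ1] PC=1: INC 2 -> ACC=38 [depth=1]
Event 24 (EXEC): [IRQ1] PC=2: IRET -> resume MAIN at PC=2 (depth now 0) [depth=0]
Event 25 (INT 0): INT 0 arrives: push (MAIN, PC=2), enter IRQ0 at PC=0 (depth now 1) [depth=1]
Event 26 (EXEC): [IRQ0] PC=0: INC 4 -> ACC=42 [depth=1]
Event 27 (EXEC): [IRQ0] PC=1: INC 3 -> ACC=45 [depth=1]
Event 28 (EXEC): [IRQ0] PC=2: IRET -> resume MAIN at PC=2 (depth now 0) [depth=0]
Event 29 (EXEC): [MAIN] PC=2: INC 3 -> ACC=48 [depth=0]
Event 30 (EXEC): [MAIN] PC=3: DEC 5 -> ACC=43 [depth=0]
Event 31 (EXEC): [MAIN] PC=4: NOP [depth=0]
Event 32 (EXEC): [MAIN] PC=5: DEC 2 -> ACC=41 [depth=0]
Event 33 (EXEC): [MAIN] PC=6: INC 3 -> ACC=44 [depth=0]
Event 34 (EXEC): [MAIN] PC=7: HALT [depth=0]
Max depth observed: 2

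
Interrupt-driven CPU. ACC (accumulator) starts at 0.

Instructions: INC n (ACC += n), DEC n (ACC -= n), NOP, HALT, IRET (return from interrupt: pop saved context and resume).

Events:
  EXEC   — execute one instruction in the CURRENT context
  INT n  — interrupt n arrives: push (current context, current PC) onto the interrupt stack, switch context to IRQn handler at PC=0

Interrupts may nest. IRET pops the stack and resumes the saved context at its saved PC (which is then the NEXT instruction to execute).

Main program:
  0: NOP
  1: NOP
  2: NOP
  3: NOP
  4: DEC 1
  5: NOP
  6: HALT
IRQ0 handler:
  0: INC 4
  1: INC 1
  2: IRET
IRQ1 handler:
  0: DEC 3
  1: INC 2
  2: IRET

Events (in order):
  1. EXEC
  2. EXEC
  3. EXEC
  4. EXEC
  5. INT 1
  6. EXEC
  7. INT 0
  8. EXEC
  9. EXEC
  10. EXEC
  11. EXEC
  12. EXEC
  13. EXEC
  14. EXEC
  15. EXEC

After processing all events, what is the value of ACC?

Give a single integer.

Event 1 (EXEC): [MAIN] PC=0: NOP
Event 2 (EXEC): [MAIN] PC=1: NOP
Event 3 (EXEC): [MAIN] PC=2: NOP
Event 4 (EXEC): [MAIN] PC=3: NOP
Event 5 (INT 1): INT 1 arrives: push (MAIN, PC=4), enter IRQ1 at PC=0 (depth now 1)
Event 6 (EXEC): [IRQ1] PC=0: DEC 3 -> ACC=-3
Event 7 (INT 0): INT 0 arrives: push (IRQ1, PC=1), enter IRQ0 at PC=0 (depth now 2)
Event 8 (EXEC): [IRQ0] PC=0: INC 4 -> ACC=1
Event 9 (EXEC): [IRQ0] PC=1: INC 1 -> ACC=2
Event 10 (EXEC): [IRQ0] PC=2: IRET -> resume IRQ1 at PC=1 (depth now 1)
Event 11 (EXEC): [IRQ1] PC=1: INC 2 -> ACC=4
Event 12 (EXEC): [IRQ1] PC=2: IRET -> resume MAIN at PC=4 (depth now 0)
Event 13 (EXEC): [MAIN] PC=4: DEC 1 -> ACC=3
Event 14 (EXEC): [MAIN] PC=5: NOP
Event 15 (EXEC): [MAIN] PC=6: HALT

Answer: 3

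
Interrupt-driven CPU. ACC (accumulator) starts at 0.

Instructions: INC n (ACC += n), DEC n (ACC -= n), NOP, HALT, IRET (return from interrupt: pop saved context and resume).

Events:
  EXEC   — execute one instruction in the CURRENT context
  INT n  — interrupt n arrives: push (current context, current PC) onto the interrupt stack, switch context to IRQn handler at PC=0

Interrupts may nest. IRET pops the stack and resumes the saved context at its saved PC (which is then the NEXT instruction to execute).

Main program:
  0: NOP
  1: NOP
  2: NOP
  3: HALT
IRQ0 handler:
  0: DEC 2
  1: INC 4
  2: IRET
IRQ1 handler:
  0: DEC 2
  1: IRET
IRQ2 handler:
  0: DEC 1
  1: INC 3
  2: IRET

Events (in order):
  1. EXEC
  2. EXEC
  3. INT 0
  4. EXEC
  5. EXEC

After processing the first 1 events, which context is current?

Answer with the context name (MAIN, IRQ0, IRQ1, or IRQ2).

Event 1 (EXEC): [MAIN] PC=0: NOP

Answer: MAIN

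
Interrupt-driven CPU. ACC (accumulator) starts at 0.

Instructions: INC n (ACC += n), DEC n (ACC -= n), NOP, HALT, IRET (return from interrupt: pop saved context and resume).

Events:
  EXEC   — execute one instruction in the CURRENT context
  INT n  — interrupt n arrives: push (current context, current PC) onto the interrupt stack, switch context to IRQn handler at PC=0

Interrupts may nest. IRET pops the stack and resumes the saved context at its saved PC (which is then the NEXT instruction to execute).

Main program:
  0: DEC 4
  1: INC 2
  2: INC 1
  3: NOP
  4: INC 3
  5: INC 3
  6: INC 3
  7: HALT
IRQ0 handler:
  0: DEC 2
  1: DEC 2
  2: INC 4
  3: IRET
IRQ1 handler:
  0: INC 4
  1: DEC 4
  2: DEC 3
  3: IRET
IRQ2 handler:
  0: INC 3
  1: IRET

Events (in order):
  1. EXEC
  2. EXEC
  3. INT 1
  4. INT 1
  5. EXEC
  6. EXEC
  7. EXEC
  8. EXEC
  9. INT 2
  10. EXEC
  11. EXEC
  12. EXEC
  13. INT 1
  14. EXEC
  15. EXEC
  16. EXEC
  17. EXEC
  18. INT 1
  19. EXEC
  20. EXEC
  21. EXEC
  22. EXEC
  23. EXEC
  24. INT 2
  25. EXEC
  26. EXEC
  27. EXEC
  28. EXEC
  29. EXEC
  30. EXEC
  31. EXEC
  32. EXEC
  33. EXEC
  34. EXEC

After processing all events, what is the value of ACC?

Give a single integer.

Event 1 (EXEC): [MAIN] PC=0: DEC 4 -> ACC=-4
Event 2 (EXEC): [MAIN] PC=1: INC 2 -> ACC=-2
Event 3 (INT 1): INT 1 arrives: push (MAIN, PC=2), enter IRQ1 at PC=0 (depth now 1)
Event 4 (INT 1): INT 1 arrives: push (IRQ1, PC=0), enter IRQ1 at PC=0 (depth now 2)
Event 5 (EXEC): [IRQ1] PC=0: INC 4 -> ACC=2
Event 6 (EXEC): [IRQ1] PC=1: DEC 4 -> ACC=-2
Event 7 (EXEC): [IRQ1] PC=2: DEC 3 -> ACC=-5
Event 8 (EXEC): [IRQ1] PC=3: IRET -> resume IRQ1 at PC=0 (depth now 1)
Event 9 (INT 2): INT 2 arrives: push (IRQ1, PC=0), enter IRQ2 at PC=0 (depth now 2)
Event 10 (EXEC): [IRQ2] PC=0: INC 3 -> ACC=-2
Event 11 (EXEC): [IRQ2] PC=1: IRET -> resume IRQ1 at PC=0 (depth now 1)
Event 12 (EXEC): [IRQ1] PC=0: INC 4 -> ACC=2
Event 13 (INT 1): INT 1 arrives: push (IRQ1, PC=1), enter IRQ1 at PC=0 (depth now 2)
Event 14 (EXEC): [IRQ1] PC=0: INC 4 -> ACC=6
Event 15 (EXEC): [IRQ1] PC=1: DEC 4 -> ACC=2
Event 16 (EXEC): [IRQ1] PC=2: DEC 3 -> ACC=-1
Event 17 (EXEC): [IRQ1] PC=3: IRET -> resume IRQ1 at PC=1 (depth now 1)
Event 18 (INT 1): INT 1 arrives: push (IRQ1, PC=1), enter IRQ1 at PC=0 (depth now 2)
Event 19 (EXEC): [IRQ1] PC=0: INC 4 -> ACC=3
Event 20 (EXEC): [IRQ1] PC=1: DEC 4 -> ACC=-1
Event 21 (EXEC): [IRQ1] PC=2: DEC 3 -> ACC=-4
Event 22 (EXEC): [IRQ1] PC=3: IRET -> resume IRQ1 at PC=1 (depth now 1)
Event 23 (EXEC): [IRQ1] PC=1: DEC 4 -> ACC=-8
Event 24 (INT 2): INT 2 arrives: push (IRQ1, PC=2), enter IRQ2 at PC=0 (depth now 2)
Event 25 (EXEC): [IRQ2] PC=0: INC 3 -> ACC=-5
Event 26 (EXEC): [IRQ2] PC=1: IRET -> resume IRQ1 at PC=2 (depth now 1)
Event 27 (EXEC): [IRQ1] PC=2: DEC 3 -> ACC=-8
Event 28 (EXEC): [IRQ1] PC=3: IRET -> resume MAIN at PC=2 (depth now 0)
Event 29 (EXEC): [MAIN] PC=2: INC 1 -> ACC=-7
Event 30 (EXEC): [MAIN] PC=3: NOP
Event 31 (EXEC): [MAIN] PC=4: INC 3 -> ACC=-4
Event 32 (EXEC): [MAIN] PC=5: INC 3 -> ACC=-1
Event 33 (EXEC): [MAIN] PC=6: INC 3 -> ACC=2
Event 34 (EXEC): [MAIN] PC=7: HALT

Answer: 2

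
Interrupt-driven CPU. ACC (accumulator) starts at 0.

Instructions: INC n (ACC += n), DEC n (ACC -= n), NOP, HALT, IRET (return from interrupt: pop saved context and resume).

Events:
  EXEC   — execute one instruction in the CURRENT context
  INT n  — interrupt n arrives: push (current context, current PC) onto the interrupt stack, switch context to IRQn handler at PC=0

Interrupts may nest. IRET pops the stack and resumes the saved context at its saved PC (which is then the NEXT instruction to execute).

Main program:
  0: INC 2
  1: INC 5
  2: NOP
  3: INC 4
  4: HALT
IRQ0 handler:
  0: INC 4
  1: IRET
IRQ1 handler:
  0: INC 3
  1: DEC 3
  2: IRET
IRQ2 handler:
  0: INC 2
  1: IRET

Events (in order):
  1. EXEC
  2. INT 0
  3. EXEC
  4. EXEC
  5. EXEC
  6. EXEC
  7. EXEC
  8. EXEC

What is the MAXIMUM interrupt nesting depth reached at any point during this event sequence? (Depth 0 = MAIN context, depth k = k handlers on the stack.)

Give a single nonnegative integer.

Answer: 1

Derivation:
Event 1 (EXEC): [MAIN] PC=0: INC 2 -> ACC=2 [depth=0]
Event 2 (INT 0): INT 0 arrives: push (MAIN, PC=1), enter IRQ0 at PC=0 (depth now 1) [depth=1]
Event 3 (EXEC): [IRQ0] PC=0: INC 4 -> ACC=6 [depth=1]
Event 4 (EXEC): [IRQ0] PC=1: IRET -> resume MAIN at PC=1 (depth now 0) [depth=0]
Event 5 (EXEC): [MAIN] PC=1: INC 5 -> ACC=11 [depth=0]
Event 6 (EXEC): [MAIN] PC=2: NOP [depth=0]
Event 7 (EXEC): [MAIN] PC=3: INC 4 -> ACC=15 [depth=0]
Event 8 (EXEC): [MAIN] PC=4: HALT [depth=0]
Max depth observed: 1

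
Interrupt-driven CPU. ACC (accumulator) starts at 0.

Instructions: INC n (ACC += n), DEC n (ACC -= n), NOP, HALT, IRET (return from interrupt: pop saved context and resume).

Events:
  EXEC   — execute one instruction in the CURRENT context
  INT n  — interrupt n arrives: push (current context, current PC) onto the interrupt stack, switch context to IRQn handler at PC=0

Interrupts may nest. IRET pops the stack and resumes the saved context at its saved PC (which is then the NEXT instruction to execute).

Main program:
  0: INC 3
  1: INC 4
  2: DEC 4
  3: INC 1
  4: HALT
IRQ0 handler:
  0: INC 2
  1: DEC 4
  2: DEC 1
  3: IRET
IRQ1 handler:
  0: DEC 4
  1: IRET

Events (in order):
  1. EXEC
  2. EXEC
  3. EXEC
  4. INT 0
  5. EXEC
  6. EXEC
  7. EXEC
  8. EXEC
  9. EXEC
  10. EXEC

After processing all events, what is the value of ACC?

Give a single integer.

Event 1 (EXEC): [MAIN] PC=0: INC 3 -> ACC=3
Event 2 (EXEC): [MAIN] PC=1: INC 4 -> ACC=7
Event 3 (EXEC): [MAIN] PC=2: DEC 4 -> ACC=3
Event 4 (INT 0): INT 0 arrives: push (MAIN, PC=3), enter IRQ0 at PC=0 (depth now 1)
Event 5 (EXEC): [IRQ0] PC=0: INC 2 -> ACC=5
Event 6 (EXEC): [IRQ0] PC=1: DEC 4 -> ACC=1
Event 7 (EXEC): [IRQ0] PC=2: DEC 1 -> ACC=0
Event 8 (EXEC): [IRQ0] PC=3: IRET -> resume MAIN at PC=3 (depth now 0)
Event 9 (EXEC): [MAIN] PC=3: INC 1 -> ACC=1
Event 10 (EXEC): [MAIN] PC=4: HALT

Answer: 1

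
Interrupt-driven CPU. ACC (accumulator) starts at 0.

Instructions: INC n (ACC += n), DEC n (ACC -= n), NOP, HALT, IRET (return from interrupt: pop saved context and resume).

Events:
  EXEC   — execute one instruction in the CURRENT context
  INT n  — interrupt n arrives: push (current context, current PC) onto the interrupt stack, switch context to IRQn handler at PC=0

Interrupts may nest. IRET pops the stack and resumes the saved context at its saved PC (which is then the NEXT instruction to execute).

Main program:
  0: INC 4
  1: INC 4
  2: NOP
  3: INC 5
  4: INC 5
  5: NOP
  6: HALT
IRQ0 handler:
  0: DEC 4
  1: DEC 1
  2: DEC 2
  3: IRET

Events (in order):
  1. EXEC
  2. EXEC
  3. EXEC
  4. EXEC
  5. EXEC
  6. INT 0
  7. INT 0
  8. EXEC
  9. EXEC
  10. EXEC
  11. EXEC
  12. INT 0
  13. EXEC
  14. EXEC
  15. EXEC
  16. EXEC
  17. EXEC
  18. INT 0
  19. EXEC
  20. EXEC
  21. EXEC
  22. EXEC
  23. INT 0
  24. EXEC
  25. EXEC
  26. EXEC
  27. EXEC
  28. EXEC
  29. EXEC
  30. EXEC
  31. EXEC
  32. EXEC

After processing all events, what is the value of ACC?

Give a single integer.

Event 1 (EXEC): [MAIN] PC=0: INC 4 -> ACC=4
Event 2 (EXEC): [MAIN] PC=1: INC 4 -> ACC=8
Event 3 (EXEC): [MAIN] PC=2: NOP
Event 4 (EXEC): [MAIN] PC=3: INC 5 -> ACC=13
Event 5 (EXEC): [MAIN] PC=4: INC 5 -> ACC=18
Event 6 (INT 0): INT 0 arrives: push (MAIN, PC=5), enter IRQ0 at PC=0 (depth now 1)
Event 7 (INT 0): INT 0 arrives: push (IRQ0, PC=0), enter IRQ0 at PC=0 (depth now 2)
Event 8 (EXEC): [IRQ0] PC=0: DEC 4 -> ACC=14
Event 9 (EXEC): [IRQ0] PC=1: DEC 1 -> ACC=13
Event 10 (EXEC): [IRQ0] PC=2: DEC 2 -> ACC=11
Event 11 (EXEC): [IRQ0] PC=3: IRET -> resume IRQ0 at PC=0 (depth now 1)
Event 12 (INT 0): INT 0 arrives: push (IRQ0, PC=0), enter IRQ0 at PC=0 (depth now 2)
Event 13 (EXEC): [IRQ0] PC=0: DEC 4 -> ACC=7
Event 14 (EXEC): [IRQ0] PC=1: DEC 1 -> ACC=6
Event 15 (EXEC): [IRQ0] PC=2: DEC 2 -> ACC=4
Event 16 (EXEC): [IRQ0] PC=3: IRET -> resume IRQ0 at PC=0 (depth now 1)
Event 17 (EXEC): [IRQ0] PC=0: DEC 4 -> ACC=0
Event 18 (INT 0): INT 0 arrives: push (IRQ0, PC=1), enter IRQ0 at PC=0 (depth now 2)
Event 19 (EXEC): [IRQ0] PC=0: DEC 4 -> ACC=-4
Event 20 (EXEC): [IRQ0] PC=1: DEC 1 -> ACC=-5
Event 21 (EXEC): [IRQ0] PC=2: DEC 2 -> ACC=-7
Event 22 (EXEC): [IRQ0] PC=3: IRET -> resume IRQ0 at PC=1 (depth now 1)
Event 23 (INT 0): INT 0 arrives: push (IRQ0, PC=1), enter IRQ0 at PC=0 (depth now 2)
Event 24 (EXEC): [IRQ0] PC=0: DEC 4 -> ACC=-11
Event 25 (EXEC): [IRQ0] PC=1: DEC 1 -> ACC=-12
Event 26 (EXEC): [IRQ0] PC=2: DEC 2 -> ACC=-14
Event 27 (EXEC): [IRQ0] PC=3: IRET -> resume IRQ0 at PC=1 (depth now 1)
Event 28 (EXEC): [IRQ0] PC=1: DEC 1 -> ACC=-15
Event 29 (EXEC): [IRQ0] PC=2: DEC 2 -> ACC=-17
Event 30 (EXEC): [IRQ0] PC=3: IRET -> resume MAIN at PC=5 (depth now 0)
Event 31 (EXEC): [MAIN] PC=5: NOP
Event 32 (EXEC): [MAIN] PC=6: HALT

Answer: -17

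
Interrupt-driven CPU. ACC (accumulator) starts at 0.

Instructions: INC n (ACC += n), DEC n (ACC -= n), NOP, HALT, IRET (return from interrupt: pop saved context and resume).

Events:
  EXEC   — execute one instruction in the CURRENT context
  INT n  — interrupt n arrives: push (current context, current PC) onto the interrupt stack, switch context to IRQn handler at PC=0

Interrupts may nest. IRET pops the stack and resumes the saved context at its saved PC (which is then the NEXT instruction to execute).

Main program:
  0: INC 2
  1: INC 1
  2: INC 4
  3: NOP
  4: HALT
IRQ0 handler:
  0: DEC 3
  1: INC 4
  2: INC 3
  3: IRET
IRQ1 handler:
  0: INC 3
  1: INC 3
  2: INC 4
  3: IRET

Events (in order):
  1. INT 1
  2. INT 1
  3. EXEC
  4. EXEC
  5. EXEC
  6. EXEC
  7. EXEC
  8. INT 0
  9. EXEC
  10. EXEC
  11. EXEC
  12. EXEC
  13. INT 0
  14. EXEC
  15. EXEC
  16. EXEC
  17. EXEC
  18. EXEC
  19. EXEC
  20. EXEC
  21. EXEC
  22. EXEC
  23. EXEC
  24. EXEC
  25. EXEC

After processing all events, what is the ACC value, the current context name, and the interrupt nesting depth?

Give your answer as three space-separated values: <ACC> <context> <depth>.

Event 1 (INT 1): INT 1 arrives: push (MAIN, PC=0), enter IRQ1 at PC=0 (depth now 1)
Event 2 (INT 1): INT 1 arrives: push (IRQ1, PC=0), enter IRQ1 at PC=0 (depth now 2)
Event 3 (EXEC): [IRQ1] PC=0: INC 3 -> ACC=3
Event 4 (EXEC): [IRQ1] PC=1: INC 3 -> ACC=6
Event 5 (EXEC): [IRQ1] PC=2: INC 4 -> ACC=10
Event 6 (EXEC): [IRQ1] PC=3: IRET -> resume IRQ1 at PC=0 (depth now 1)
Event 7 (EXEC): [IRQ1] PC=0: INC 3 -> ACC=13
Event 8 (INT 0): INT 0 arrives: push (IRQ1, PC=1), enter IRQ0 at PC=0 (depth now 2)
Event 9 (EXEC): [IRQ0] PC=0: DEC 3 -> ACC=10
Event 10 (EXEC): [IRQ0] PC=1: INC 4 -> ACC=14
Event 11 (EXEC): [IRQ0] PC=2: INC 3 -> ACC=17
Event 12 (EXEC): [IRQ0] PC=3: IRET -> resume IRQ1 at PC=1 (depth now 1)
Event 13 (INT 0): INT 0 arrives: push (IRQ1, PC=1), enter IRQ0 at PC=0 (depth now 2)
Event 14 (EXEC): [IRQ0] PC=0: DEC 3 -> ACC=14
Event 15 (EXEC): [IRQ0] PC=1: INC 4 -> ACC=18
Event 16 (EXEC): [IRQ0] PC=2: INC 3 -> ACC=21
Event 17 (EXEC): [IRQ0] PC=3: IRET -> resume IRQ1 at PC=1 (depth now 1)
Event 18 (EXEC): [IRQ1] PC=1: INC 3 -> ACC=24
Event 19 (EXEC): [IRQ1] PC=2: INC 4 -> ACC=28
Event 20 (EXEC): [IRQ1] PC=3: IRET -> resume MAIN at PC=0 (depth now 0)
Event 21 (EXEC): [MAIN] PC=0: INC 2 -> ACC=30
Event 22 (EXEC): [MAIN] PC=1: INC 1 -> ACC=31
Event 23 (EXEC): [MAIN] PC=2: INC 4 -> ACC=35
Event 24 (EXEC): [MAIN] PC=3: NOP
Event 25 (EXEC): [MAIN] PC=4: HALT

Answer: 35 MAIN 0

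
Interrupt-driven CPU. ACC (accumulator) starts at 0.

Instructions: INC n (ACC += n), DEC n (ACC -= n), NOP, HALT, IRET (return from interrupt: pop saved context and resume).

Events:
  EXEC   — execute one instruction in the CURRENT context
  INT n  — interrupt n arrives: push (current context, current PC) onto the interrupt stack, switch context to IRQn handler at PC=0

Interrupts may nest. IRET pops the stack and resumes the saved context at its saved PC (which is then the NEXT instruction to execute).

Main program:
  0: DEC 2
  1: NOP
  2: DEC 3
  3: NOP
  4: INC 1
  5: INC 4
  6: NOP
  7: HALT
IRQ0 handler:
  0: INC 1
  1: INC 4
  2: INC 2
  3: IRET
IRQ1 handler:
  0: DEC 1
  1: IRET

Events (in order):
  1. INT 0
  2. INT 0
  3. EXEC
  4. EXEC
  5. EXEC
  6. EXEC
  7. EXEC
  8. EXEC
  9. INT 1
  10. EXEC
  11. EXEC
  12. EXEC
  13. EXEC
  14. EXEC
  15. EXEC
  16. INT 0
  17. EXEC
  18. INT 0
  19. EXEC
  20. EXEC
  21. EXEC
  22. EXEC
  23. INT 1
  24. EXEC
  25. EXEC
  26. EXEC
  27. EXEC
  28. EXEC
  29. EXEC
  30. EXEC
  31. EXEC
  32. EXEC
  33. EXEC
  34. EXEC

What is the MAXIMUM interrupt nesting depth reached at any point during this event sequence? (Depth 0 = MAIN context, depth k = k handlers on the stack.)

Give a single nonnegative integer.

Answer: 2

Derivation:
Event 1 (INT 0): INT 0 arrives: push (MAIN, PC=0), enter IRQ0 at PC=0 (depth now 1) [depth=1]
Event 2 (INT 0): INT 0 arrives: push (IRQ0, PC=0), enter IRQ0 at PC=0 (depth now 2) [depth=2]
Event 3 (EXEC): [IRQ0] PC=0: INC 1 -> ACC=1 [depth=2]
Event 4 (EXEC): [IRQ0] PC=1: INC 4 -> ACC=5 [depth=2]
Event 5 (EXEC): [IRQ0] PC=2: INC 2 -> ACC=7 [depth=2]
Event 6 (EXEC): [IRQ0] PC=3: IRET -> resume IRQ0 at PC=0 (depth now 1) [depth=1]
Event 7 (EXEC): [IRQ0] PC=0: INC 1 -> ACC=8 [depth=1]
Event 8 (EXEC): [IRQ0] PC=1: INC 4 -> ACC=12 [depth=1]
Event 9 (INT 1): INT 1 arrives: push (IRQ0, PC=2), enter IRQ1 at PC=0 (depth now 2) [depth=2]
Event 10 (EXEC): [IRQ1] PC=0: DEC 1 -> ACC=11 [depth=2]
Event 11 (EXEC): [IRQ1] PC=1: IRET -> resume IRQ0 at PC=2 (depth now 1) [depth=1]
Event 12 (EXEC): [IRQ0] PC=2: INC 2 -> ACC=13 [depth=1]
Event 13 (EXEC): [IRQ0] PC=3: IRET -> resume MAIN at PC=0 (depth now 0) [depth=0]
Event 14 (EXEC): [MAIN] PC=0: DEC 2 -> ACC=11 [depth=0]
Event 15 (EXEC): [MAIN] PC=1: NOP [depth=0]
Event 16 (INT 0): INT 0 arrives: push (MAIN, PC=2), enter IRQ0 at PC=0 (depth now 1) [depth=1]
Event 17 (EXEC): [IRQ0] PC=0: INC 1 -> ACC=12 [depth=1]
Event 18 (INT 0): INT 0 arrives: push (IRQ0, PC=1), enter IRQ0 at PC=0 (depth now 2) [depth=2]
Event 19 (EXEC): [IRQ0] PC=0: INC 1 -> ACC=13 [depth=2]
Event 20 (EXEC): [IRQ0] PC=1: INC 4 -> ACC=17 [depth=2]
Event 21 (EXEC): [IRQ0] PC=2: INC 2 -> ACC=19 [depth=2]
Event 22 (EXEC): [IRQ0] PC=3: IRET -> resume IRQ0 at PC=1 (depth now 1) [depth=1]
Event 23 (INT 1): INT 1 arrives: push (IRQ0, PC=1), enter IRQ1 at PC=0 (depth now 2) [depth=2]
Event 24 (EXEC): [IRQ1] PC=0: DEC 1 -> ACC=18 [depth=2]
Event 25 (EXEC): [IRQ1] PC=1: IRET -> resume IRQ0 at PC=1 (depth now 1) [depth=1]
Event 26 (EXEC): [IRQ0] PC=1: INC 4 -> ACC=22 [depth=1]
Event 27 (EXEC): [IRQ0] PC=2: INC 2 -> ACC=24 [depth=1]
Event 28 (EXEC): [IRQ0] PC=3: IRET -> resume MAIN at PC=2 (depth now 0) [depth=0]
Event 29 (EXEC): [MAIN] PC=2: DEC 3 -> ACC=21 [depth=0]
Event 30 (EXEC): [MAIN] PC=3: NOP [depth=0]
Event 31 (EXEC): [MAIN] PC=4: INC 1 -> ACC=22 [depth=0]
Event 32 (EXEC): [MAIN] PC=5: INC 4 -> ACC=26 [depth=0]
Event 33 (EXEC): [MAIN] PC=6: NOP [depth=0]
Event 34 (EXEC): [MAIN] PC=7: HALT [depth=0]
Max depth observed: 2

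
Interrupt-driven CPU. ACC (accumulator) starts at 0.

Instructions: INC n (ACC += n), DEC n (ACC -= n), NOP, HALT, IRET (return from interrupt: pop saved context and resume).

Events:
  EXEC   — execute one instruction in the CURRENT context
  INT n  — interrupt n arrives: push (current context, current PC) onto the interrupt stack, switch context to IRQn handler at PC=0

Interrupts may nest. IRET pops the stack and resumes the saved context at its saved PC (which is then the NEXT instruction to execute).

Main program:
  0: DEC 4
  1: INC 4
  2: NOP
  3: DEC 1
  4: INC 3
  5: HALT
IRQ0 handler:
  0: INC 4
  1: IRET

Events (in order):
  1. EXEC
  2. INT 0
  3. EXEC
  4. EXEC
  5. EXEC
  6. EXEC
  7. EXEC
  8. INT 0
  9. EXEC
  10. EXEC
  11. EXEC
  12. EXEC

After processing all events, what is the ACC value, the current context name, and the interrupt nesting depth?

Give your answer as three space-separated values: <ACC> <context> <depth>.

Answer: 10 MAIN 0

Derivation:
Event 1 (EXEC): [MAIN] PC=0: DEC 4 -> ACC=-4
Event 2 (INT 0): INT 0 arrives: push (MAIN, PC=1), enter IRQ0 at PC=0 (depth now 1)
Event 3 (EXEC): [IRQ0] PC=0: INC 4 -> ACC=0
Event 4 (EXEC): [IRQ0] PC=1: IRET -> resume MAIN at PC=1 (depth now 0)
Event 5 (EXEC): [MAIN] PC=1: INC 4 -> ACC=4
Event 6 (EXEC): [MAIN] PC=2: NOP
Event 7 (EXEC): [MAIN] PC=3: DEC 1 -> ACC=3
Event 8 (INT 0): INT 0 arrives: push (MAIN, PC=4), enter IRQ0 at PC=0 (depth now 1)
Event 9 (EXEC): [IRQ0] PC=0: INC 4 -> ACC=7
Event 10 (EXEC): [IRQ0] PC=1: IRET -> resume MAIN at PC=4 (depth now 0)
Event 11 (EXEC): [MAIN] PC=4: INC 3 -> ACC=10
Event 12 (EXEC): [MAIN] PC=5: HALT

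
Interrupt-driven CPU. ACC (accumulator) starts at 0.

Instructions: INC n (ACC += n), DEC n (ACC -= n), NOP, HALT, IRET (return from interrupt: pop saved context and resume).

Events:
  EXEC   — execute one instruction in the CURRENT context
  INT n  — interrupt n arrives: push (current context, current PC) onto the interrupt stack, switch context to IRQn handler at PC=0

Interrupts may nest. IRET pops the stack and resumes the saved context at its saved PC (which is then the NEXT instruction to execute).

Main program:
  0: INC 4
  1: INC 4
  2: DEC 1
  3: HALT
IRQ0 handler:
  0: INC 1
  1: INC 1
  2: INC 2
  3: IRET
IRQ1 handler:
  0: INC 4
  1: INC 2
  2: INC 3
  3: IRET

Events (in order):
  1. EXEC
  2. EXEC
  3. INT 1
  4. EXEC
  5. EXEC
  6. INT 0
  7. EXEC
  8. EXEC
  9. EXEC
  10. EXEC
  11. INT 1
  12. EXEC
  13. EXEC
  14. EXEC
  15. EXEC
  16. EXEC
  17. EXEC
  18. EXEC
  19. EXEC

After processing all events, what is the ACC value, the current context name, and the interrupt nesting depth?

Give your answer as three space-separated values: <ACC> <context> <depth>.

Answer: 29 MAIN 0

Derivation:
Event 1 (EXEC): [MAIN] PC=0: INC 4 -> ACC=4
Event 2 (EXEC): [MAIN] PC=1: INC 4 -> ACC=8
Event 3 (INT 1): INT 1 arrives: push (MAIN, PC=2), enter IRQ1 at PC=0 (depth now 1)
Event 4 (EXEC): [IRQ1] PC=0: INC 4 -> ACC=12
Event 5 (EXEC): [IRQ1] PC=1: INC 2 -> ACC=14
Event 6 (INT 0): INT 0 arrives: push (IRQ1, PC=2), enter IRQ0 at PC=0 (depth now 2)
Event 7 (EXEC): [IRQ0] PC=0: INC 1 -> ACC=15
Event 8 (EXEC): [IRQ0] PC=1: INC 1 -> ACC=16
Event 9 (EXEC): [IRQ0] PC=2: INC 2 -> ACC=18
Event 10 (EXEC): [IRQ0] PC=3: IRET -> resume IRQ1 at PC=2 (depth now 1)
Event 11 (INT 1): INT 1 arrives: push (IRQ1, PC=2), enter IRQ1 at PC=0 (depth now 2)
Event 12 (EXEC): [IRQ1] PC=0: INC 4 -> ACC=22
Event 13 (EXEC): [IRQ1] PC=1: INC 2 -> ACC=24
Event 14 (EXEC): [IRQ1] PC=2: INC 3 -> ACC=27
Event 15 (EXEC): [IRQ1] PC=3: IRET -> resume IRQ1 at PC=2 (depth now 1)
Event 16 (EXEC): [IRQ1] PC=2: INC 3 -> ACC=30
Event 17 (EXEC): [IRQ1] PC=3: IRET -> resume MAIN at PC=2 (depth now 0)
Event 18 (EXEC): [MAIN] PC=2: DEC 1 -> ACC=29
Event 19 (EXEC): [MAIN] PC=3: HALT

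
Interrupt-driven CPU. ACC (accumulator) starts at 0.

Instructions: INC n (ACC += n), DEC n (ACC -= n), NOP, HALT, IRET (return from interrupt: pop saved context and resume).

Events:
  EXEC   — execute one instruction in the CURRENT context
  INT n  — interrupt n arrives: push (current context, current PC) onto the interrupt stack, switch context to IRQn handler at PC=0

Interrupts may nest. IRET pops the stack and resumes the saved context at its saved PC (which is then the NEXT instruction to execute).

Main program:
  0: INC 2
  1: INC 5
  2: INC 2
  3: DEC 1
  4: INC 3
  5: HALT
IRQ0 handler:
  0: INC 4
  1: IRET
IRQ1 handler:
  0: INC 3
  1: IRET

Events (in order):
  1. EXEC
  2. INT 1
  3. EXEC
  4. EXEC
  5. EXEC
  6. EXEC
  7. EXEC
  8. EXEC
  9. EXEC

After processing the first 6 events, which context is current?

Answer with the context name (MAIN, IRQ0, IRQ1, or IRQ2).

Answer: MAIN

Derivation:
Event 1 (EXEC): [MAIN] PC=0: INC 2 -> ACC=2
Event 2 (INT 1): INT 1 arrives: push (MAIN, PC=1), enter IRQ1 at PC=0 (depth now 1)
Event 3 (EXEC): [IRQ1] PC=0: INC 3 -> ACC=5
Event 4 (EXEC): [IRQ1] PC=1: IRET -> resume MAIN at PC=1 (depth now 0)
Event 5 (EXEC): [MAIN] PC=1: INC 5 -> ACC=10
Event 6 (EXEC): [MAIN] PC=2: INC 2 -> ACC=12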